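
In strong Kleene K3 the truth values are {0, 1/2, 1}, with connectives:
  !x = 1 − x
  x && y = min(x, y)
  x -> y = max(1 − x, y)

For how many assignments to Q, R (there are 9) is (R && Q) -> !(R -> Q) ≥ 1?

Q = 0, R = 0 ↦ 1  ≥
Q = 0, R = 1/2 ↦ 1  ≥
Q = 0, R = 1 ↦ 1  ≥
Q = 1/2, R = 0 ↦ 1  ≥
Q = 1/2, R = 1/2 ↦ 1/2  <
Q = 1/2, R = 1 ↦ 1/2  <
Q = 1, R = 0 ↦ 1  ≥
Q = 1, R = 1/2 ↦ 1/2  <
Q = 1, R = 1 ↦ 0  <
So 5 of the 9 assignments meet the threshold.

5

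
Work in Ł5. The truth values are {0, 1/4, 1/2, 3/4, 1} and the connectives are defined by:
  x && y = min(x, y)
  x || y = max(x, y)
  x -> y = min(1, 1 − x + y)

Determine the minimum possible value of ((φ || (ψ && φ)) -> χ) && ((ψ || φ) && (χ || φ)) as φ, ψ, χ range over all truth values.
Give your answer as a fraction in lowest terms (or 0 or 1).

0

Take φ = 0, ψ = 0, χ = 0:
ψ && φ = 0 && 0 = 0
φ || (ψ && φ) = 0 || 0 = 0
(φ || (ψ && φ)) -> χ = 0 -> 0 = 1
ψ || φ = 0 || 0 = 0
χ || φ = 0 || 0 = 0
(ψ || φ) && (χ || φ) = 0 && 0 = 0
((φ || (ψ && φ)) -> χ) && ((ψ || φ) && (χ || φ)) = 1 && 0 = 0
No assignment yields a value below 0, so this is the minimum.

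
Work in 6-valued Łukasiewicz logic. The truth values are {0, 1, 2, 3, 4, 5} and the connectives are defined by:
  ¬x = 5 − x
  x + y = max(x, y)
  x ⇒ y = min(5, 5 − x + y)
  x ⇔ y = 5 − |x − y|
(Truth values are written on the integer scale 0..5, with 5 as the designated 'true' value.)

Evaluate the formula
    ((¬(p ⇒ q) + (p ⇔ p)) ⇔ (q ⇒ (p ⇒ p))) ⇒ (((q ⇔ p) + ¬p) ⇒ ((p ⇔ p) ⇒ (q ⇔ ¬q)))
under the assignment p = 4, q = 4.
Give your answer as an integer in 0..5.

p ⇒ q = 4 ⇒ 4 = 5
¬(p ⇒ q) = ¬5 = 0
p ⇔ p = 4 ⇔ 4 = 5
¬(p ⇒ q) + (p ⇔ p) = 0 + 5 = 5
p ⇒ p = 4 ⇒ 4 = 5
q ⇒ (p ⇒ p) = 4 ⇒ 5 = 5
(¬(p ⇒ q) + (p ⇔ p)) ⇔ (q ⇒ (p ⇒ p)) = 5 ⇔ 5 = 5
q ⇔ p = 4 ⇔ 4 = 5
¬p = ¬4 = 1
(q ⇔ p) + ¬p = 5 + 1 = 5
p ⇔ p = 4 ⇔ 4 = 5
¬q = ¬4 = 1
q ⇔ ¬q = 4 ⇔ 1 = 2
(p ⇔ p) ⇒ (q ⇔ ¬q) = 5 ⇒ 2 = 2
((q ⇔ p) + ¬p) ⇒ ((p ⇔ p) ⇒ (q ⇔ ¬q)) = 5 ⇒ 2 = 2
((¬(p ⇒ q) + (p ⇔ p)) ⇔ (q ⇒ (p ⇒ p))) ⇒ (((q ⇔ p) + ¬p) ⇒ ((p ⇔ p) ⇒ (q ⇔ ¬q))) = 5 ⇒ 2 = 2

2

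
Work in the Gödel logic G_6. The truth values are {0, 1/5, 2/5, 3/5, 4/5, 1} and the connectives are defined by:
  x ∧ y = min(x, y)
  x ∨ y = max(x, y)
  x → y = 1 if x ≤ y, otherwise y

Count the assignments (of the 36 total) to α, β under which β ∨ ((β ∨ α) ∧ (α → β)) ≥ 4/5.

12

value 1: 6 assignments (counts)
value 4/5: 6 assignments (counts)
value 3/5: 6 assignments
value 2/5: 6 assignments
value 1/5: 6 assignments
value 0: 6 assignments
So 12 of the 36 assignments meet the threshold.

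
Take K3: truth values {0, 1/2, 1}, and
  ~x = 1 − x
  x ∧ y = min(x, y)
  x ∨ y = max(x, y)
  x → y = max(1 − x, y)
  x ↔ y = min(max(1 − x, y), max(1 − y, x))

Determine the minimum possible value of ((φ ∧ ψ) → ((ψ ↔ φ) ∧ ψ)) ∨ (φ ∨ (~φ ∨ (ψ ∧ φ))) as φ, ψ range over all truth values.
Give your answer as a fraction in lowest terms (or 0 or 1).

Take φ = 1/2, ψ = 1/2:
φ ∧ ψ = 1/2 ∧ 1/2 = 1/2
ψ ↔ φ = 1/2 ↔ 1/2 = 1/2
(ψ ↔ φ) ∧ ψ = 1/2 ∧ 1/2 = 1/2
(φ ∧ ψ) → ((ψ ↔ φ) ∧ ψ) = 1/2 → 1/2 = 1/2
~φ = ~1/2 = 1/2
ψ ∧ φ = 1/2 ∧ 1/2 = 1/2
~φ ∨ (ψ ∧ φ) = 1/2 ∨ 1/2 = 1/2
φ ∨ (~φ ∨ (ψ ∧ φ)) = 1/2 ∨ 1/2 = 1/2
((φ ∧ ψ) → ((ψ ↔ φ) ∧ ψ)) ∨ (φ ∨ (~φ ∨ (ψ ∧ φ))) = 1/2 ∨ 1/2 = 1/2
No assignment yields a value below 1/2, so this is the minimum.

1/2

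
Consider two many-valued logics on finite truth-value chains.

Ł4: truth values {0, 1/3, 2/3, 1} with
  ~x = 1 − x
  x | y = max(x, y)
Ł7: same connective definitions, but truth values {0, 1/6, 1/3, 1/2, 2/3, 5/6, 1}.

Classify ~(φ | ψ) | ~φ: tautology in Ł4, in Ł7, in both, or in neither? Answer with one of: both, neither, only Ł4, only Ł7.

neither

In Ł4: at φ = 1/3, ψ = 0 the value is 2/3 — not a tautology.
In Ł7: at φ = 1/6, ψ = 0 the value is 5/6 — not a tautology.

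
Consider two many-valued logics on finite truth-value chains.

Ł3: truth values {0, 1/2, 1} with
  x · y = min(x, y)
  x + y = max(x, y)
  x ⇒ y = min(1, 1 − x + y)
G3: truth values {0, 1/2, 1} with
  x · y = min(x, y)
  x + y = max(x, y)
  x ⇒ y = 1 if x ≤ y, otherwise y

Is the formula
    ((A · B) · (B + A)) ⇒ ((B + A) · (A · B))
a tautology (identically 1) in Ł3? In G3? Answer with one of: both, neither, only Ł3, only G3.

In Ł3: every assignment gives 1 — tautology.
In G3: every assignment gives 1 — tautology.

both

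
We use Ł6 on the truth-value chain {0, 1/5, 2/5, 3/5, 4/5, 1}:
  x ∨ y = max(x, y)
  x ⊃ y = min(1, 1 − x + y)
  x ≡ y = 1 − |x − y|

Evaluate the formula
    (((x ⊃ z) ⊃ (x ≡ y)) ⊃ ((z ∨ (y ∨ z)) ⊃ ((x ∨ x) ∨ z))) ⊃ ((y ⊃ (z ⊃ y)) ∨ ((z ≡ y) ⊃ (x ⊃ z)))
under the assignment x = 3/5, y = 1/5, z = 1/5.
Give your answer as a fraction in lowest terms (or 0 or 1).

1

x ⊃ z = 3/5 ⊃ 1/5 = 3/5
x ≡ y = 3/5 ≡ 1/5 = 3/5
(x ⊃ z) ⊃ (x ≡ y) = 3/5 ⊃ 3/5 = 1
y ∨ z = 1/5 ∨ 1/5 = 1/5
z ∨ (y ∨ z) = 1/5 ∨ 1/5 = 1/5
x ∨ x = 3/5 ∨ 3/5 = 3/5
(x ∨ x) ∨ z = 3/5 ∨ 1/5 = 3/5
(z ∨ (y ∨ z)) ⊃ ((x ∨ x) ∨ z) = 1/5 ⊃ 3/5 = 1
((x ⊃ z) ⊃ (x ≡ y)) ⊃ ((z ∨ (y ∨ z)) ⊃ ((x ∨ x) ∨ z)) = 1 ⊃ 1 = 1
z ⊃ y = 1/5 ⊃ 1/5 = 1
y ⊃ (z ⊃ y) = 1/5 ⊃ 1 = 1
z ≡ y = 1/5 ≡ 1/5 = 1
x ⊃ z = 3/5 ⊃ 1/5 = 3/5
(z ≡ y) ⊃ (x ⊃ z) = 1 ⊃ 3/5 = 3/5
(y ⊃ (z ⊃ y)) ∨ ((z ≡ y) ⊃ (x ⊃ z)) = 1 ∨ 3/5 = 1
(((x ⊃ z) ⊃ (x ≡ y)) ⊃ ((z ∨ (y ∨ z)) ⊃ ((x ∨ x) ∨ z))) ⊃ ((y ⊃ (z ⊃ y)) ∨ ((z ≡ y) ⊃ (x ⊃ z))) = 1 ⊃ 1 = 1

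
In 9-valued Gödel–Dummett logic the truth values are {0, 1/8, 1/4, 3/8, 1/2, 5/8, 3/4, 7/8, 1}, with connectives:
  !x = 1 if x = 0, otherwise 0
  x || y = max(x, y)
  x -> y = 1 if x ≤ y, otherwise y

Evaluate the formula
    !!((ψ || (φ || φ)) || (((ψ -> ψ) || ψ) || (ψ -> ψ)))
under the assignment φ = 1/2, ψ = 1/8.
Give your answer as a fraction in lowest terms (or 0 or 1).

φ || φ = 1/2 || 1/2 = 1/2
ψ || (φ || φ) = 1/8 || 1/2 = 1/2
ψ -> ψ = 1/8 -> 1/8 = 1
(ψ -> ψ) || ψ = 1 || 1/8 = 1
ψ -> ψ = 1/8 -> 1/8 = 1
((ψ -> ψ) || ψ) || (ψ -> ψ) = 1 || 1 = 1
(ψ || (φ || φ)) || (((ψ -> ψ) || ψ) || (ψ -> ψ)) = 1/2 || 1 = 1
!((ψ || (φ || φ)) || (((ψ -> ψ) || ψ) || (ψ -> ψ))) = !1 = 0
!!((ψ || (φ || φ)) || (((ψ -> ψ) || ψ) || (ψ -> ψ))) = !0 = 1

1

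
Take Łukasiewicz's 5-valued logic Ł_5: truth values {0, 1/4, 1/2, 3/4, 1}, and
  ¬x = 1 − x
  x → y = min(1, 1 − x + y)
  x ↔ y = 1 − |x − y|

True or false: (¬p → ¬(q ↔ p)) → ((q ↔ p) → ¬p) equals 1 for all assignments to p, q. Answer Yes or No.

Counterexample: take p = 3/4, q = 1/4.
¬p = ¬3/4 = 1/4
q ↔ p = 1/4 ↔ 3/4 = 1/2
¬(q ↔ p) = ¬1/2 = 1/2
¬p → ¬(q ↔ p) = 1/4 → 1/2 = 1
q ↔ p = 1/4 ↔ 3/4 = 1/2
¬p = ¬3/4 = 1/4
(q ↔ p) → ¬p = 1/2 → 1/4 = 3/4
(¬p → ¬(q ↔ p)) → ((q ↔ p) → ¬p) = 1 → 3/4 = 3/4
This gives 3/4 ≠ 1.

No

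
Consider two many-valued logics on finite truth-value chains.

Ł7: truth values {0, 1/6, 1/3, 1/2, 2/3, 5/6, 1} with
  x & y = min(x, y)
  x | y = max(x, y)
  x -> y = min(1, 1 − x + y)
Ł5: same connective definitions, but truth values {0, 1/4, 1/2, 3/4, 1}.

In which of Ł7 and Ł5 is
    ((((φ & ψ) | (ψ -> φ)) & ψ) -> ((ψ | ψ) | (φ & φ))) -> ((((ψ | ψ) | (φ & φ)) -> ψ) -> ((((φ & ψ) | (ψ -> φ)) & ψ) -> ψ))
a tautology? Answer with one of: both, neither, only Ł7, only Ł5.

In Ł7: every assignment gives 1 — tautology.
In Ł5: every assignment gives 1 — tautology.

both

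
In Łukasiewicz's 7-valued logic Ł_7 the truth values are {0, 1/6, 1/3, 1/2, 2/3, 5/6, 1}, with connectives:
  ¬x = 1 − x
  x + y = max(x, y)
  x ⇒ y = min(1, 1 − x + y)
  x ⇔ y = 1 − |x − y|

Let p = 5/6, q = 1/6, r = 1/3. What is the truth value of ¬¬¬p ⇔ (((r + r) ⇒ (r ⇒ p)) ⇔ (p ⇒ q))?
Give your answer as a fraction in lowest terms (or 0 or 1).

5/6

¬p = ¬5/6 = 1/6
¬¬p = ¬1/6 = 5/6
¬¬¬p = ¬5/6 = 1/6
r + r = 1/3 + 1/3 = 1/3
r ⇒ p = 1/3 ⇒ 5/6 = 1
(r + r) ⇒ (r ⇒ p) = 1/3 ⇒ 1 = 1
p ⇒ q = 5/6 ⇒ 1/6 = 1/3
((r + r) ⇒ (r ⇒ p)) ⇔ (p ⇒ q) = 1 ⇔ 1/3 = 1/3
¬¬¬p ⇔ (((r + r) ⇒ (r ⇒ p)) ⇔ (p ⇒ q)) = 1/6 ⇔ 1/3 = 5/6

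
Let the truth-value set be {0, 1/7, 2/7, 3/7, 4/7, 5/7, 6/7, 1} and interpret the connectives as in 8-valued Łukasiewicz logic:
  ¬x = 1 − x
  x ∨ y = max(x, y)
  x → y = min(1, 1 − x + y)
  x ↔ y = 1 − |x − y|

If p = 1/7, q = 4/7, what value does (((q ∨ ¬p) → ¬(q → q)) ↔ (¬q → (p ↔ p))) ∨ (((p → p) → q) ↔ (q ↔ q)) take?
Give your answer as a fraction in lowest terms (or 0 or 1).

¬p = ¬1/7 = 6/7
q ∨ ¬p = 4/7 ∨ 6/7 = 6/7
q → q = 4/7 → 4/7 = 1
¬(q → q) = ¬1 = 0
(q ∨ ¬p) → ¬(q → q) = 6/7 → 0 = 1/7
¬q = ¬4/7 = 3/7
p ↔ p = 1/7 ↔ 1/7 = 1
¬q → (p ↔ p) = 3/7 → 1 = 1
((q ∨ ¬p) → ¬(q → q)) ↔ (¬q → (p ↔ p)) = 1/7 ↔ 1 = 1/7
p → p = 1/7 → 1/7 = 1
(p → p) → q = 1 → 4/7 = 4/7
q ↔ q = 4/7 ↔ 4/7 = 1
((p → p) → q) ↔ (q ↔ q) = 4/7 ↔ 1 = 4/7
(((q ∨ ¬p) → ¬(q → q)) ↔ (¬q → (p ↔ p))) ∨ (((p → p) → q) ↔ (q ↔ q)) = 1/7 ∨ 4/7 = 4/7

4/7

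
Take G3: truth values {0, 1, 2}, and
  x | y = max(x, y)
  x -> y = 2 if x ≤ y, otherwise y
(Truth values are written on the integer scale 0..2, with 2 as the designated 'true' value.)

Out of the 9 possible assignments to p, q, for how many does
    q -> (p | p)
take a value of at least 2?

p = 0, q = 0 ↦ 2  ≥
p = 0, q = 1 ↦ 0  <
p = 0, q = 2 ↦ 0  <
p = 1, q = 0 ↦ 2  ≥
p = 1, q = 1 ↦ 2  ≥
p = 1, q = 2 ↦ 1  <
p = 2, q = 0 ↦ 2  ≥
p = 2, q = 1 ↦ 2  ≥
p = 2, q = 2 ↦ 2  ≥
So 6 of the 9 assignments meet the threshold.

6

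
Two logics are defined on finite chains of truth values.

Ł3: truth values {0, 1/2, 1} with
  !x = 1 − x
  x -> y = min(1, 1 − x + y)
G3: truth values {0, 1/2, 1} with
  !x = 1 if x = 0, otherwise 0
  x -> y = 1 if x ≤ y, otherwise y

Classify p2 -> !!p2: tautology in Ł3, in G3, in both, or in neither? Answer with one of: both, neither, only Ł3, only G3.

In Ł3: every assignment gives 1 — tautology.
In G3: every assignment gives 1 — tautology.

both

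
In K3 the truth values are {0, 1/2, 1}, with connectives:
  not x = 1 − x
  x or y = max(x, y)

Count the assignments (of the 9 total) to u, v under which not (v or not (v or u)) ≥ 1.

u = 0, v = 0 ↦ 0  <
u = 0, v = 1/2 ↦ 1/2  <
u = 0, v = 1 ↦ 0  <
u = 1/2, v = 0 ↦ 1/2  <
u = 1/2, v = 1/2 ↦ 1/2  <
u = 1/2, v = 1 ↦ 0  <
u = 1, v = 0 ↦ 1  ≥
u = 1, v = 1/2 ↦ 1/2  <
u = 1, v = 1 ↦ 0  <
So 1 of the 9 assignments meets the threshold.

1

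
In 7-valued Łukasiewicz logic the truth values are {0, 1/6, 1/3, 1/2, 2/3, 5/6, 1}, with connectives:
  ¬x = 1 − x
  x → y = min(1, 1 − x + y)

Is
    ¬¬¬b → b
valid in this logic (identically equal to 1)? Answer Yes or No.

No

Counterexample: take b = 0.
¬b = ¬0 = 1
¬¬b = ¬1 = 0
¬¬¬b = ¬0 = 1
¬¬¬b → b = 1 → 0 = 0
This gives 0 ≠ 1.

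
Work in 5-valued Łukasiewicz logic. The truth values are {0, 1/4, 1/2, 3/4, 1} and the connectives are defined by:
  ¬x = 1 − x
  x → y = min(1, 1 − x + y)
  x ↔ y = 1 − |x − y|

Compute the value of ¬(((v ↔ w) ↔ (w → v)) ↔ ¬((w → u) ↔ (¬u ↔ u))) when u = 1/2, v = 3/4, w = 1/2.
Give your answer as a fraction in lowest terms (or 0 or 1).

v ↔ w = 3/4 ↔ 1/2 = 3/4
w → v = 1/2 → 3/4 = 1
(v ↔ w) ↔ (w → v) = 3/4 ↔ 1 = 3/4
w → u = 1/2 → 1/2 = 1
¬u = ¬1/2 = 1/2
¬u ↔ u = 1/2 ↔ 1/2 = 1
(w → u) ↔ (¬u ↔ u) = 1 ↔ 1 = 1
¬((w → u) ↔ (¬u ↔ u)) = ¬1 = 0
((v ↔ w) ↔ (w → v)) ↔ ¬((w → u) ↔ (¬u ↔ u)) = 3/4 ↔ 0 = 1/4
¬(((v ↔ w) ↔ (w → v)) ↔ ¬((w → u) ↔ (¬u ↔ u))) = ¬1/4 = 3/4

3/4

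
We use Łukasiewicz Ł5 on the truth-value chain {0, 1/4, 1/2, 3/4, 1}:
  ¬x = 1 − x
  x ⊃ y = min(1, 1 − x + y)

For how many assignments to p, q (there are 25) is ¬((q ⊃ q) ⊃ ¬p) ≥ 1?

5

value 1: 5 assignments (counts)
value 3/4: 5 assignments
value 1/2: 5 assignments
value 1/4: 5 assignments
value 0: 5 assignments
So 5 of the 25 assignments meet the threshold.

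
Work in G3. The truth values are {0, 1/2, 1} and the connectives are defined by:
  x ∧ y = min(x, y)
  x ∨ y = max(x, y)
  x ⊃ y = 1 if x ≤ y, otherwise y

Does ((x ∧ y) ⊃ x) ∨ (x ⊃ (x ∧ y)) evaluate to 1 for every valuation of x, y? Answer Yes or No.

Yes

x = 0, y = 0 ↦ 1
x = 0, y = 1/2 ↦ 1
x = 0, y = 1 ↦ 1
x = 1/2, y = 0 ↦ 1
x = 1/2, y = 1/2 ↦ 1
x = 1/2, y = 1 ↦ 1
x = 1, y = 0 ↦ 1
x = 1, y = 1/2 ↦ 1
x = 1, y = 1 ↦ 1
Every assignment gives a value ≥ 1.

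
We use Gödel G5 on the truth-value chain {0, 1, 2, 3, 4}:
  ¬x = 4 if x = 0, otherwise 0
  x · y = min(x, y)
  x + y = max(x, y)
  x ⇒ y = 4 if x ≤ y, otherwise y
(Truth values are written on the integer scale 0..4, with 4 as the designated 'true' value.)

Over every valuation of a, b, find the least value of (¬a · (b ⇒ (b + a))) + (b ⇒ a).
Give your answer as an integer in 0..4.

Take a = 1, b = 2:
¬a = ¬1 = 0
b + a = 2 + 1 = 2
b ⇒ (b + a) = 2 ⇒ 2 = 4
¬a · (b ⇒ (b + a)) = 0 · 4 = 0
b ⇒ a = 2 ⇒ 1 = 1
(¬a · (b ⇒ (b + a))) + (b ⇒ a) = 0 + 1 = 1
No assignment yields a value below 1, so this is the minimum.

1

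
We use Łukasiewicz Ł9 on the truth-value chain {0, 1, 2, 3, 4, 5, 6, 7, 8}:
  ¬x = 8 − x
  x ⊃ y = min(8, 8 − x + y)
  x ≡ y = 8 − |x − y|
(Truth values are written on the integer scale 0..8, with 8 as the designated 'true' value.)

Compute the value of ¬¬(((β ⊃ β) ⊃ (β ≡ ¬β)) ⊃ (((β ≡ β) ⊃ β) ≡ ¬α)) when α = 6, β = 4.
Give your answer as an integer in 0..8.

6

β ⊃ β = 4 ⊃ 4 = 8
¬β = ¬4 = 4
β ≡ ¬β = 4 ≡ 4 = 8
(β ⊃ β) ⊃ (β ≡ ¬β) = 8 ⊃ 8 = 8
β ≡ β = 4 ≡ 4 = 8
(β ≡ β) ⊃ β = 8 ⊃ 4 = 4
¬α = ¬6 = 2
((β ≡ β) ⊃ β) ≡ ¬α = 4 ≡ 2 = 6
((β ⊃ β) ⊃ (β ≡ ¬β)) ⊃ (((β ≡ β) ⊃ β) ≡ ¬α) = 8 ⊃ 6 = 6
¬(((β ⊃ β) ⊃ (β ≡ ¬β)) ⊃ (((β ≡ β) ⊃ β) ≡ ¬α)) = ¬6 = 2
¬¬(((β ⊃ β) ⊃ (β ≡ ¬β)) ⊃ (((β ≡ β) ⊃ β) ≡ ¬α)) = ¬2 = 6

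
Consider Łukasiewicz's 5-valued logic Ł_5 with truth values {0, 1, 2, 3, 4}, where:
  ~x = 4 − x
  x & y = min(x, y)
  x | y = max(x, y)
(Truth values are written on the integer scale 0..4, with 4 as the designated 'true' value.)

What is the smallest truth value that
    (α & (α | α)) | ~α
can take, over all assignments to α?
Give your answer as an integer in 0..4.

Take α = 2:
α | α = 2 | 2 = 2
α & (α | α) = 2 & 2 = 2
~α = ~2 = 2
(α & (α | α)) | ~α = 2 | 2 = 2
No assignment yields a value below 2, so this is the minimum.

2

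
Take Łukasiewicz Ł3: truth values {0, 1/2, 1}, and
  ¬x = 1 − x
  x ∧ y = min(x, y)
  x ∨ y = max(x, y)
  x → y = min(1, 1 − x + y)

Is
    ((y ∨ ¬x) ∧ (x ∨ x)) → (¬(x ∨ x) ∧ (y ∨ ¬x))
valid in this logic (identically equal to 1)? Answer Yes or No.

No

Counterexample: take x = 1, y = 1/2.
¬x = ¬1 = 0
y ∨ ¬x = 1/2 ∨ 0 = 1/2
x ∨ x = 1 ∨ 1 = 1
(y ∨ ¬x) ∧ (x ∨ x) = 1/2 ∧ 1 = 1/2
x ∨ x = 1 ∨ 1 = 1
¬(x ∨ x) = ¬1 = 0
¬x = ¬1 = 0
y ∨ ¬x = 1/2 ∨ 0 = 1/2
¬(x ∨ x) ∧ (y ∨ ¬x) = 0 ∧ 1/2 = 0
((y ∨ ¬x) ∧ (x ∨ x)) → (¬(x ∨ x) ∧ (y ∨ ¬x)) = 1/2 → 0 = 1/2
This gives 1/2 ≠ 1.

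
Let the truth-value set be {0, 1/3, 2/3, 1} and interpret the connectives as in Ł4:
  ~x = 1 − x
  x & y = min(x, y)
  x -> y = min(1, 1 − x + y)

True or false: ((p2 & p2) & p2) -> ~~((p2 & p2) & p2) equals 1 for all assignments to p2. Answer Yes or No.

p2 = 0 ↦ 1
p2 = 1/3 ↦ 1
p2 = 2/3 ↦ 1
p2 = 1 ↦ 1
Every assignment gives a value ≥ 1.

Yes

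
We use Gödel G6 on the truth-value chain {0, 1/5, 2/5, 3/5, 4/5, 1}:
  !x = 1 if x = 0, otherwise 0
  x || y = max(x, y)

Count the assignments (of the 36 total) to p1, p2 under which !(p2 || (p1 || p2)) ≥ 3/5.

1

value 1: 1 assignment (counts)
value 0: 35 assignments
So 1 of the 36 assignments meets the threshold.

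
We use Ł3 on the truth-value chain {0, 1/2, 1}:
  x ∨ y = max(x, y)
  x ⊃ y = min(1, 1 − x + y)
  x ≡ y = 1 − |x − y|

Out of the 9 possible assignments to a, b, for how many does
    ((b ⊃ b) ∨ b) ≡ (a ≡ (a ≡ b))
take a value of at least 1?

4

a = 0, b = 0 ↦ 0  <
a = 0, b = 1/2 ↦ 1/2  <
a = 0, b = 1 ↦ 1  ≥
a = 1/2, b = 0 ↦ 1  ≥
a = 1/2, b = 1/2 ↦ 1/2  <
a = 1/2, b = 1 ↦ 1  ≥
a = 1, b = 0 ↦ 0  <
a = 1, b = 1/2 ↦ 1/2  <
a = 1, b = 1 ↦ 1  ≥
So 4 of the 9 assignments meet the threshold.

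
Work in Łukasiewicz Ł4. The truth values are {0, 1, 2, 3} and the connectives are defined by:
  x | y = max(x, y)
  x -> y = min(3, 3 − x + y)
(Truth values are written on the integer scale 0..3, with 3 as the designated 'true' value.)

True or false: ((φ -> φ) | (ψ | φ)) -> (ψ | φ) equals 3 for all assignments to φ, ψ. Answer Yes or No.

Counterexample: take φ = 0, ψ = 0.
φ -> φ = 0 -> 0 = 3
ψ | φ = 0 | 0 = 0
(φ -> φ) | (ψ | φ) = 3 | 0 = 3
((φ -> φ) | (ψ | φ)) -> (ψ | φ) = 3 -> 0 = 0
This gives 0 ≠ 3.

No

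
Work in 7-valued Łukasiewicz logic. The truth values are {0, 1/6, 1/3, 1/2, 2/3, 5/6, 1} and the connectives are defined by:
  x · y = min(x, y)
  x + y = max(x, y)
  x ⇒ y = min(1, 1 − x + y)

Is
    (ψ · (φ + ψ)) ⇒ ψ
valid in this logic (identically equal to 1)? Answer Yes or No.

At φ = 5/6, ψ = 1/3, for instance:
φ + ψ = 5/6 + 1/3 = 5/6
ψ · (φ + ψ) = 1/3 · 5/6 = 1/3
(ψ · (φ + ψ)) ⇒ ψ = 1/3 ⇒ 1/3 = 1
and checking the remaining 48 assignments likewise gives ≥ 1 in every case.

Yes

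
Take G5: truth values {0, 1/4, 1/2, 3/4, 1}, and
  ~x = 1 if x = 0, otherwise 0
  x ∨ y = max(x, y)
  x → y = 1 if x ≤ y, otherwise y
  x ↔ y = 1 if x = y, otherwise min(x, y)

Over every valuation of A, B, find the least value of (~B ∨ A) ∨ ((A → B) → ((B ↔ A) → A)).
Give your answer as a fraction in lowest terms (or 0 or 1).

1/4

Take A = 1/4, B = 1/4:
~B = ~1/4 = 0
~B ∨ A = 0 ∨ 1/4 = 1/4
A → B = 1/4 → 1/4 = 1
B ↔ A = 1/4 ↔ 1/4 = 1
(B ↔ A) → A = 1 → 1/4 = 1/4
(A → B) → ((B ↔ A) → A) = 1 → 1/4 = 1/4
(~B ∨ A) ∨ ((A → B) → ((B ↔ A) → A)) = 1/4 ∨ 1/4 = 1/4
No assignment yields a value below 1/4, so this is the minimum.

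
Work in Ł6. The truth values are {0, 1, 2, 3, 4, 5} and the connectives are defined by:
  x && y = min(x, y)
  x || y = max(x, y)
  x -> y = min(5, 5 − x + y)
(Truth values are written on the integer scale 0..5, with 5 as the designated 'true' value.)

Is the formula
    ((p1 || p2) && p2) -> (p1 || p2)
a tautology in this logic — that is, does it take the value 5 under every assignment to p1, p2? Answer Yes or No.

At p1 = 0, p2 = 1, for instance:
p1 || p2 = 0 || 1 = 1
(p1 || p2) && p2 = 1 && 1 = 1
((p1 || p2) && p2) -> (p1 || p2) = 1 -> 1 = 5
and checking the remaining 35 assignments likewise gives ≥ 5 in every case.

Yes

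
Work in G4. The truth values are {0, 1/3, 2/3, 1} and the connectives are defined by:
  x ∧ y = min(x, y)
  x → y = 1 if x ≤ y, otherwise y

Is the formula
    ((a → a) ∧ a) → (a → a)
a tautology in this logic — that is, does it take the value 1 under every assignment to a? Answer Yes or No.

a = 0 ↦ 1
a = 1/3 ↦ 1
a = 2/3 ↦ 1
a = 1 ↦ 1
Every assignment gives a value ≥ 1.

Yes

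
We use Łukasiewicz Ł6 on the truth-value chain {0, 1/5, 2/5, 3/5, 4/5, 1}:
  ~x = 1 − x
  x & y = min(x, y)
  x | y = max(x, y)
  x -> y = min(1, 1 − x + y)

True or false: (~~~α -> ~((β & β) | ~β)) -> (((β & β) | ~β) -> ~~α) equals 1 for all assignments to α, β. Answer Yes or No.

At α = 3/5, β = 1, for instance:
~α = ~3/5 = 2/5
~~α = ~2/5 = 3/5
~~~α = ~3/5 = 2/5
β & β = 1 & 1 = 1
~β = ~1 = 0
(β & β) | ~β = 1 | 0 = 1
~((β & β) | ~β) = ~1 = 0
~~~α -> ~((β & β) | ~β) = 2/5 -> 0 = 3/5
((β & β) | ~β) -> ~~α = 1 -> 3/5 = 3/5
(~~~α -> ~((β & β) | ~β)) -> (((β & β) | ~β) -> ~~α) = 3/5 -> 3/5 = 1
and checking the remaining 35 assignments likewise gives ≥ 1 in every case.

Yes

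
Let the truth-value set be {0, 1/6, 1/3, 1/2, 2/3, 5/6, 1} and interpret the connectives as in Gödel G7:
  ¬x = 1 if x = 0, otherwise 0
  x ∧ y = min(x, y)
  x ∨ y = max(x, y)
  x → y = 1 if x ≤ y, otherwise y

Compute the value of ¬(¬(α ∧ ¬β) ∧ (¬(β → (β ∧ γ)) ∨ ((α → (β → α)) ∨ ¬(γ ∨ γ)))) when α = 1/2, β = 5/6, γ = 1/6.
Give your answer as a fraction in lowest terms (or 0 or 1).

¬β = ¬5/6 = 0
α ∧ ¬β = 1/2 ∧ 0 = 0
¬(α ∧ ¬β) = ¬0 = 1
β ∧ γ = 5/6 ∧ 1/6 = 1/6
β → (β ∧ γ) = 5/6 → 1/6 = 1/6
¬(β → (β ∧ γ)) = ¬1/6 = 0
β → α = 5/6 → 1/2 = 1/2
α → (β → α) = 1/2 → 1/2 = 1
γ ∨ γ = 1/6 ∨ 1/6 = 1/6
¬(γ ∨ γ) = ¬1/6 = 0
(α → (β → α)) ∨ ¬(γ ∨ γ) = 1 ∨ 0 = 1
¬(β → (β ∧ γ)) ∨ ((α → (β → α)) ∨ ¬(γ ∨ γ)) = 0 ∨ 1 = 1
¬(α ∧ ¬β) ∧ (¬(β → (β ∧ γ)) ∨ ((α → (β → α)) ∨ ¬(γ ∨ γ))) = 1 ∧ 1 = 1
¬(¬(α ∧ ¬β) ∧ (¬(β → (β ∧ γ)) ∨ ((α → (β → α)) ∨ ¬(γ ∨ γ)))) = ¬1 = 0

0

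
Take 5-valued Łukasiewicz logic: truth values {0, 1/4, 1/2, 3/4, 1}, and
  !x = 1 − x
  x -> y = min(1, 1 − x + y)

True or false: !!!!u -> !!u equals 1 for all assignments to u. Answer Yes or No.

Yes

u = 0 ↦ 1
u = 1/4 ↦ 1
u = 1/2 ↦ 1
u = 3/4 ↦ 1
u = 1 ↦ 1
Every assignment gives a value ≥ 1.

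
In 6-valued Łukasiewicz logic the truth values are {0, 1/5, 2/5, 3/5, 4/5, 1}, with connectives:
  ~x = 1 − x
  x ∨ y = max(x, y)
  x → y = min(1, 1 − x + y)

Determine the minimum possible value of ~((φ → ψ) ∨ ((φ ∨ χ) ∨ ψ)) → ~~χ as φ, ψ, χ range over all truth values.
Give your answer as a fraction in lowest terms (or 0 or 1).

3/5

Take φ = 2/5, ψ = 0, χ = 0:
φ → ψ = 2/5 → 0 = 3/5
φ ∨ χ = 2/5 ∨ 0 = 2/5
(φ ∨ χ) ∨ ψ = 2/5 ∨ 0 = 2/5
(φ → ψ) ∨ ((φ ∨ χ) ∨ ψ) = 3/5 ∨ 2/5 = 3/5
~((φ → ψ) ∨ ((φ ∨ χ) ∨ ψ)) = ~3/5 = 2/5
~χ = ~0 = 1
~~χ = ~1 = 0
~((φ → ψ) ∨ ((φ ∨ χ) ∨ ψ)) → ~~χ = 2/5 → 0 = 3/5
No assignment yields a value below 3/5, so this is the minimum.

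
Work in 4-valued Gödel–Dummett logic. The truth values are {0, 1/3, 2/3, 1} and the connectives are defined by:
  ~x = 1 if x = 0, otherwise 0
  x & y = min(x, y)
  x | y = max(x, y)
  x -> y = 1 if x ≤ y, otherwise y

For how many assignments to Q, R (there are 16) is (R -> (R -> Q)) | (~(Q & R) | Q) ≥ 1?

13

Q = 0, R = 0 ↦ 1  ≥
Q = 0, R = 1/3 ↦ 1  ≥
Q = 0, R = 2/3 ↦ 1  ≥
Q = 0, R = 1 ↦ 1  ≥
Q = 1/3, R = 0 ↦ 1  ≥
Q = 1/3, R = 1/3 ↦ 1  ≥
Q = 1/3, R = 2/3 ↦ 1/3  <
Q = 1/3, R = 1 ↦ 1/3  <
Q = 2/3, R = 0 ↦ 1  ≥
Q = 2/3, R = 1/3 ↦ 1  ≥
Q = 2/3, R = 2/3 ↦ 1  ≥
Q = 2/3, R = 1 ↦ 2/3  <
Q = 1, R = 0 ↦ 1  ≥
Q = 1, R = 1/3 ↦ 1  ≥
Q = 1, R = 2/3 ↦ 1  ≥
Q = 1, R = 1 ↦ 1  ≥
So 13 of the 16 assignments meet the threshold.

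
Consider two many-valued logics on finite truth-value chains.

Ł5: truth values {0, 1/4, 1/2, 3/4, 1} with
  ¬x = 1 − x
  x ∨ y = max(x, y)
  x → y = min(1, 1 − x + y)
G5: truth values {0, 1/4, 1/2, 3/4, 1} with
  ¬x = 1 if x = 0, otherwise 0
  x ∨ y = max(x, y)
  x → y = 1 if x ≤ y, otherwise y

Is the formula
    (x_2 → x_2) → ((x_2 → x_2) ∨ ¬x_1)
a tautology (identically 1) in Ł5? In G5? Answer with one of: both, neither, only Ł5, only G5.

In Ł5: every assignment gives 1 — tautology.
In G5: every assignment gives 1 — tautology.

both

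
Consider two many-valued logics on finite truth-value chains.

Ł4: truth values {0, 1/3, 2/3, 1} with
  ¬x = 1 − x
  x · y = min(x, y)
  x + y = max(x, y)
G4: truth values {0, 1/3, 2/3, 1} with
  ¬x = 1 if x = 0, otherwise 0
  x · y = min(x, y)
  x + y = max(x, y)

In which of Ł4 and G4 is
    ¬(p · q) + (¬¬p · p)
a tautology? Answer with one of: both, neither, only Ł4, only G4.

In Ł4: at p = 1/3, q = 1/3 the value is 2/3 — not a tautology.
In G4: at p = 1/3, q = 1/3 the value is 1/3 — not a tautology.

neither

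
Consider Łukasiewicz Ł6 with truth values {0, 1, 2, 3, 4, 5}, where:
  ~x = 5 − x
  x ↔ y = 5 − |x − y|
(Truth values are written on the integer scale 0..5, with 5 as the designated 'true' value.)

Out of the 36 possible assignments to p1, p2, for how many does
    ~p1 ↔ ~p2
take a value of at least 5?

value 5: 6 assignments (counts)
value 4: 10 assignments
value 3: 8 assignments
value 2: 6 assignments
value 1: 4 assignments
value 0: 2 assignments
So 6 of the 36 assignments meet the threshold.

6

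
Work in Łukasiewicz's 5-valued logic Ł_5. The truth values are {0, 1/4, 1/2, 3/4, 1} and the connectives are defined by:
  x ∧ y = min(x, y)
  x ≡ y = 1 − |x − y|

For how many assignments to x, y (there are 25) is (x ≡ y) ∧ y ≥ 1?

1

value 1: 1 assignment (counts)
value 3/4: 4 assignments
value 1/2: 7 assignments
value 1/4: 7 assignments
value 0: 6 assignments
So 1 of the 25 assignments meets the threshold.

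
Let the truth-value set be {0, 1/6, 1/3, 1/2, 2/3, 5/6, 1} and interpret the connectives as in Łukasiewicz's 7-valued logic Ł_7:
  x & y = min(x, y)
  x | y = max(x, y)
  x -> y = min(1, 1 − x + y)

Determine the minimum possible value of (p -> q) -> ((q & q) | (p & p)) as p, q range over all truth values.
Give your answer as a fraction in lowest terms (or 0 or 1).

0

Take p = 0, q = 0:
p -> q = 0 -> 0 = 1
q & q = 0 & 0 = 0
p & p = 0 & 0 = 0
(q & q) | (p & p) = 0 | 0 = 0
(p -> q) -> ((q & q) | (p & p)) = 1 -> 0 = 0
No assignment yields a value below 0, so this is the minimum.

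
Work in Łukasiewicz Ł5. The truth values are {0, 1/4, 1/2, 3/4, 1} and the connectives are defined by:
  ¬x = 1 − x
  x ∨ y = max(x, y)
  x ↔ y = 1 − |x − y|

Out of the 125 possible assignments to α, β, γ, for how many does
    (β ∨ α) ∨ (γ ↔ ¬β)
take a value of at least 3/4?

value 1: 61 assignments (counts)
value 3/4: 43 assignments (counts)
value 1/2: 15 assignments
value 1/4: 5 assignments
value 0: 1 assignment
So 104 of the 125 assignments meet the threshold.

104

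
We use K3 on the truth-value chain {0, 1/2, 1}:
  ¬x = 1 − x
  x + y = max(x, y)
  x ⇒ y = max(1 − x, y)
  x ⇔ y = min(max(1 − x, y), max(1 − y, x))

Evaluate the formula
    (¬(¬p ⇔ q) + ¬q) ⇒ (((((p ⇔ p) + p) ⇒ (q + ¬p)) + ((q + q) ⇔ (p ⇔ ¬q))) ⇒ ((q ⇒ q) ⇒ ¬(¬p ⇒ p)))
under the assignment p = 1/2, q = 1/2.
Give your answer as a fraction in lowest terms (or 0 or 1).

¬p = ¬1/2 = 1/2
¬p ⇔ q = 1/2 ⇔ 1/2 = 1/2
¬(¬p ⇔ q) = ¬1/2 = 1/2
¬q = ¬1/2 = 1/2
¬(¬p ⇔ q) + ¬q = 1/2 + 1/2 = 1/2
p ⇔ p = 1/2 ⇔ 1/2 = 1/2
(p ⇔ p) + p = 1/2 + 1/2 = 1/2
¬p = ¬1/2 = 1/2
q + ¬p = 1/2 + 1/2 = 1/2
((p ⇔ p) + p) ⇒ (q + ¬p) = 1/2 ⇒ 1/2 = 1/2
q + q = 1/2 + 1/2 = 1/2
¬q = ¬1/2 = 1/2
p ⇔ ¬q = 1/2 ⇔ 1/2 = 1/2
(q + q) ⇔ (p ⇔ ¬q) = 1/2 ⇔ 1/2 = 1/2
(((p ⇔ p) + p) ⇒ (q + ¬p)) + ((q + q) ⇔ (p ⇔ ¬q)) = 1/2 + 1/2 = 1/2
q ⇒ q = 1/2 ⇒ 1/2 = 1/2
¬p = ¬1/2 = 1/2
¬p ⇒ p = 1/2 ⇒ 1/2 = 1/2
¬(¬p ⇒ p) = ¬1/2 = 1/2
(q ⇒ q) ⇒ ¬(¬p ⇒ p) = 1/2 ⇒ 1/2 = 1/2
((((p ⇔ p) + p) ⇒ (q + ¬p)) + ((q + q) ⇔ (p ⇔ ¬q))) ⇒ ((q ⇒ q) ⇒ ¬(¬p ⇒ p)) = 1/2 ⇒ 1/2 = 1/2
(¬(¬p ⇔ q) + ¬q) ⇒ (((((p ⇔ p) + p) ⇒ (q + ¬p)) + ((q + q) ⇔ (p ⇔ ¬q))) ⇒ ((q ⇒ q) ⇒ ¬(¬p ⇒ p))) = 1/2 ⇒ 1/2 = 1/2

1/2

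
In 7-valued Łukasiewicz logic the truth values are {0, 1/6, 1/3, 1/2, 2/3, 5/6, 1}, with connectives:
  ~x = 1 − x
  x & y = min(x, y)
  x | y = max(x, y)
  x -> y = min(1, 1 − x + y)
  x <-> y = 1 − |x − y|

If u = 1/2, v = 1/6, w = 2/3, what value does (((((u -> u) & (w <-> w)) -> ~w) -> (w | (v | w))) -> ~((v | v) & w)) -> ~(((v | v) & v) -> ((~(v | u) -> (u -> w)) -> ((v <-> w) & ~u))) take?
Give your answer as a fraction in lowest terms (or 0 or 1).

u -> u = 1/2 -> 1/2 = 1
w <-> w = 2/3 <-> 2/3 = 1
(u -> u) & (w <-> w) = 1 & 1 = 1
~w = ~2/3 = 1/3
((u -> u) & (w <-> w)) -> ~w = 1 -> 1/3 = 1/3
v | w = 1/6 | 2/3 = 2/3
w | (v | w) = 2/3 | 2/3 = 2/3
(((u -> u) & (w <-> w)) -> ~w) -> (w | (v | w)) = 1/3 -> 2/3 = 1
v | v = 1/6 | 1/6 = 1/6
(v | v) & w = 1/6 & 2/3 = 1/6
~((v | v) & w) = ~1/6 = 5/6
((((u -> u) & (w <-> w)) -> ~w) -> (w | (v | w))) -> ~((v | v) & w) = 1 -> 5/6 = 5/6
v | v = 1/6 | 1/6 = 1/6
(v | v) & v = 1/6 & 1/6 = 1/6
v | u = 1/6 | 1/2 = 1/2
~(v | u) = ~1/2 = 1/2
u -> w = 1/2 -> 2/3 = 1
~(v | u) -> (u -> w) = 1/2 -> 1 = 1
v <-> w = 1/6 <-> 2/3 = 1/2
~u = ~1/2 = 1/2
(v <-> w) & ~u = 1/2 & 1/2 = 1/2
(~(v | u) -> (u -> w)) -> ((v <-> w) & ~u) = 1 -> 1/2 = 1/2
((v | v) & v) -> ((~(v | u) -> (u -> w)) -> ((v <-> w) & ~u)) = 1/6 -> 1/2 = 1
~(((v | v) & v) -> ((~(v | u) -> (u -> w)) -> ((v <-> w) & ~u))) = ~1 = 0
(((((u -> u) & (w <-> w)) -> ~w) -> (w | (v | w))) -> ~((v | v) & w)) -> ~(((v | v) & v) -> ((~(v | u) -> (u -> w)) -> ((v <-> w) & ~u))) = 5/6 -> 0 = 1/6

1/6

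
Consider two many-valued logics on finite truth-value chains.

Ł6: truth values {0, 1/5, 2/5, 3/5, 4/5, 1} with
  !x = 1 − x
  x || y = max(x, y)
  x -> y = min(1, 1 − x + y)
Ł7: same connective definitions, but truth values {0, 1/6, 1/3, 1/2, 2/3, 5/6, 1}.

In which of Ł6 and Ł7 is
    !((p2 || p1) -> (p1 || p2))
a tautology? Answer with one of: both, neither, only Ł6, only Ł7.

neither

In Ł6: at p1 = 0, p2 = 0 the value is 0 — not a tautology.
In Ł7: at p1 = 0, p2 = 0 the value is 0 — not a tautology.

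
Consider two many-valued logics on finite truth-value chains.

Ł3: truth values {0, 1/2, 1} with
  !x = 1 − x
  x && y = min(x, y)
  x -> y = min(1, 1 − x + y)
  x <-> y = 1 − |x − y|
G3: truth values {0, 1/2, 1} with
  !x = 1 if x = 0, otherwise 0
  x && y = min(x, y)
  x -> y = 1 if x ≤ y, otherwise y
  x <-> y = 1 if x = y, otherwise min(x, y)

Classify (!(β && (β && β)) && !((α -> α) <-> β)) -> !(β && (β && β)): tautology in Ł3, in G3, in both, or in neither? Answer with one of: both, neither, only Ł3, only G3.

both

In Ł3: every assignment gives 1 — tautology.
In G3: every assignment gives 1 — tautology.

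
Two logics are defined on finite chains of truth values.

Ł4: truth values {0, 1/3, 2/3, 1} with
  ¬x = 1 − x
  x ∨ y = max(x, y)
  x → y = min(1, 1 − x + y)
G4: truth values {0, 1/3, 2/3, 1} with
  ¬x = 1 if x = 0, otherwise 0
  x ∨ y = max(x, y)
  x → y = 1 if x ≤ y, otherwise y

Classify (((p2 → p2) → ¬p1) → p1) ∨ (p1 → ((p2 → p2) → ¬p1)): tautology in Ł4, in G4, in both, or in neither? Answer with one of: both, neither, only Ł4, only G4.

In Ł4: every assignment gives 1 — tautology.
In G4: every assignment gives 1 — tautology.

both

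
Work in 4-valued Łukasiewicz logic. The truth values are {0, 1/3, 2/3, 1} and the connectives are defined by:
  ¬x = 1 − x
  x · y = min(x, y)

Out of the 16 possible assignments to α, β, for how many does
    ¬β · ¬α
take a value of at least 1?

1

α = 0, β = 0 ↦ 1  ≥
α = 0, β = 1/3 ↦ 2/3  <
α = 0, β = 2/3 ↦ 1/3  <
α = 0, β = 1 ↦ 0  <
α = 1/3, β = 0 ↦ 2/3  <
α = 1/3, β = 1/3 ↦ 2/3  <
α = 1/3, β = 2/3 ↦ 1/3  <
α = 1/3, β = 1 ↦ 0  <
α = 2/3, β = 0 ↦ 1/3  <
α = 2/3, β = 1/3 ↦ 1/3  <
α = 2/3, β = 2/3 ↦ 1/3  <
α = 2/3, β = 1 ↦ 0  <
α = 1, β = 0 ↦ 0  <
α = 1, β = 1/3 ↦ 0  <
α = 1, β = 2/3 ↦ 0  <
α = 1, β = 1 ↦ 0  <
So 1 of the 16 assignments meets the threshold.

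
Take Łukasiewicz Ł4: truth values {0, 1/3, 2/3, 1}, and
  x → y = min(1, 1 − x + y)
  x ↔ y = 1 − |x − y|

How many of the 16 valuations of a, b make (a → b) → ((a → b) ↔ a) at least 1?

a = 0, b = 0 ↦ 0  <
a = 0, b = 1/3 ↦ 0  <
a = 0, b = 2/3 ↦ 0  <
a = 0, b = 1 ↦ 0  <
a = 1/3, b = 0 ↦ 1  ≥
a = 1/3, b = 1/3 ↦ 1/3  <
a = 1/3, b = 2/3 ↦ 1/3  <
a = 1/3, b = 1 ↦ 1/3  <
a = 2/3, b = 0 ↦ 1  ≥
a = 2/3, b = 1/3 ↦ 1  ≥
a = 2/3, b = 2/3 ↦ 2/3  <
a = 2/3, b = 1 ↦ 2/3  <
a = 1, b = 0 ↦ 1  ≥
a = 1, b = 1/3 ↦ 1  ≥
a = 1, b = 2/3 ↦ 1  ≥
a = 1, b = 1 ↦ 1  ≥
So 7 of the 16 assignments meet the threshold.

7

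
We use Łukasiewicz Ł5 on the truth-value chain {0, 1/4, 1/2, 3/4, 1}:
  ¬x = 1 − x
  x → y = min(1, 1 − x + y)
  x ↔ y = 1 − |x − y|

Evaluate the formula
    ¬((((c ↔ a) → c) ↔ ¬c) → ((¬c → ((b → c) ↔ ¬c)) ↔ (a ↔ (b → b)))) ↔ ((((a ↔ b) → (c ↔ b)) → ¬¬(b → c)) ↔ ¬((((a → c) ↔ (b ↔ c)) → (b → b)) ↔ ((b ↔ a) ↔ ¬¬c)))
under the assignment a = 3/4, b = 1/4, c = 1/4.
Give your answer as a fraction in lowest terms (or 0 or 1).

c ↔ a = 1/4 ↔ 3/4 = 1/2
(c ↔ a) → c = 1/2 → 1/4 = 3/4
¬c = ¬1/4 = 3/4
((c ↔ a) → c) ↔ ¬c = 3/4 ↔ 3/4 = 1
¬c = ¬1/4 = 3/4
b → c = 1/4 → 1/4 = 1
¬c = ¬1/4 = 3/4
(b → c) ↔ ¬c = 1 ↔ 3/4 = 3/4
¬c → ((b → c) ↔ ¬c) = 3/4 → 3/4 = 1
b → b = 1/4 → 1/4 = 1
a ↔ (b → b) = 3/4 ↔ 1 = 3/4
(¬c → ((b → c) ↔ ¬c)) ↔ (a ↔ (b → b)) = 1 ↔ 3/4 = 3/4
(((c ↔ a) → c) ↔ ¬c) → ((¬c → ((b → c) ↔ ¬c)) ↔ (a ↔ (b → b))) = 1 → 3/4 = 3/4
¬((((c ↔ a) → c) ↔ ¬c) → ((¬c → ((b → c) ↔ ¬c)) ↔ (a ↔ (b → b)))) = ¬3/4 = 1/4
a ↔ b = 3/4 ↔ 1/4 = 1/2
c ↔ b = 1/4 ↔ 1/4 = 1
(a ↔ b) → (c ↔ b) = 1/2 → 1 = 1
b → c = 1/4 → 1/4 = 1
¬(b → c) = ¬1 = 0
¬¬(b → c) = ¬0 = 1
((a ↔ b) → (c ↔ b)) → ¬¬(b → c) = 1 → 1 = 1
a → c = 3/4 → 1/4 = 1/2
b ↔ c = 1/4 ↔ 1/4 = 1
(a → c) ↔ (b ↔ c) = 1/2 ↔ 1 = 1/2
b → b = 1/4 → 1/4 = 1
((a → c) ↔ (b ↔ c)) → (b → b) = 1/2 → 1 = 1
b ↔ a = 1/4 ↔ 3/4 = 1/2
¬c = ¬1/4 = 3/4
¬¬c = ¬3/4 = 1/4
(b ↔ a) ↔ ¬¬c = 1/2 ↔ 1/4 = 3/4
(((a → c) ↔ (b ↔ c)) → (b → b)) ↔ ((b ↔ a) ↔ ¬¬c) = 1 ↔ 3/4 = 3/4
¬((((a → c) ↔ (b ↔ c)) → (b → b)) ↔ ((b ↔ a) ↔ ¬¬c)) = ¬3/4 = 1/4
(((a ↔ b) → (c ↔ b)) → ¬¬(b → c)) ↔ ¬((((a → c) ↔ (b ↔ c)) → (b → b)) ↔ ((b ↔ a) ↔ ¬¬c)) = 1 ↔ 1/4 = 1/4
¬((((c ↔ a) → c) ↔ ¬c) → ((¬c → ((b → c) ↔ ¬c)) ↔ (a ↔ (b → b)))) ↔ ((((a ↔ b) → (c ↔ b)) → ¬¬(b → c)) ↔ ¬((((a → c) ↔ (b ↔ c)) → (b → b)) ↔ ((b ↔ a) ↔ ¬¬c))) = 1/4 ↔ 1/4 = 1

1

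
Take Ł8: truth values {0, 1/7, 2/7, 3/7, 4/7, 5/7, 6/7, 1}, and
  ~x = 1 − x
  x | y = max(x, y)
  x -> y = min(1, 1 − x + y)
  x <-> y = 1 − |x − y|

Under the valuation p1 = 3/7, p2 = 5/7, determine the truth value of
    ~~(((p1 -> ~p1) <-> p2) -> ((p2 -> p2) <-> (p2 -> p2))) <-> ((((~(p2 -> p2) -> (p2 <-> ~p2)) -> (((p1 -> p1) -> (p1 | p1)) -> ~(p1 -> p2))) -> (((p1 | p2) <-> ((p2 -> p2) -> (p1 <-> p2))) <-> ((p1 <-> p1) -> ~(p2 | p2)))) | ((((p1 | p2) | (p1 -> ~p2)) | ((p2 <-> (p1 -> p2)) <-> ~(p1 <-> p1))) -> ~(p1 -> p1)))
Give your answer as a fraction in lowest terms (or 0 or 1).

~p1 = ~3/7 = 4/7
p1 -> ~p1 = 3/7 -> 4/7 = 1
(p1 -> ~p1) <-> p2 = 1 <-> 5/7 = 5/7
p2 -> p2 = 5/7 -> 5/7 = 1
p2 -> p2 = 5/7 -> 5/7 = 1
(p2 -> p2) <-> (p2 -> p2) = 1 <-> 1 = 1
((p1 -> ~p1) <-> p2) -> ((p2 -> p2) <-> (p2 -> p2)) = 5/7 -> 1 = 1
~(((p1 -> ~p1) <-> p2) -> ((p2 -> p2) <-> (p2 -> p2))) = ~1 = 0
~~(((p1 -> ~p1) <-> p2) -> ((p2 -> p2) <-> (p2 -> p2))) = ~0 = 1
p2 -> p2 = 5/7 -> 5/7 = 1
~(p2 -> p2) = ~1 = 0
~p2 = ~5/7 = 2/7
p2 <-> ~p2 = 5/7 <-> 2/7 = 4/7
~(p2 -> p2) -> (p2 <-> ~p2) = 0 -> 4/7 = 1
p1 -> p1 = 3/7 -> 3/7 = 1
p1 | p1 = 3/7 | 3/7 = 3/7
(p1 -> p1) -> (p1 | p1) = 1 -> 3/7 = 3/7
p1 -> p2 = 3/7 -> 5/7 = 1
~(p1 -> p2) = ~1 = 0
((p1 -> p1) -> (p1 | p1)) -> ~(p1 -> p2) = 3/7 -> 0 = 4/7
(~(p2 -> p2) -> (p2 <-> ~p2)) -> (((p1 -> p1) -> (p1 | p1)) -> ~(p1 -> p2)) = 1 -> 4/7 = 4/7
p1 | p2 = 3/7 | 5/7 = 5/7
p2 -> p2 = 5/7 -> 5/7 = 1
p1 <-> p2 = 3/7 <-> 5/7 = 5/7
(p2 -> p2) -> (p1 <-> p2) = 1 -> 5/7 = 5/7
(p1 | p2) <-> ((p2 -> p2) -> (p1 <-> p2)) = 5/7 <-> 5/7 = 1
p1 <-> p1 = 3/7 <-> 3/7 = 1
p2 | p2 = 5/7 | 5/7 = 5/7
~(p2 | p2) = ~5/7 = 2/7
(p1 <-> p1) -> ~(p2 | p2) = 1 -> 2/7 = 2/7
((p1 | p2) <-> ((p2 -> p2) -> (p1 <-> p2))) <-> ((p1 <-> p1) -> ~(p2 | p2)) = 1 <-> 2/7 = 2/7
((~(p2 -> p2) -> (p2 <-> ~p2)) -> (((p1 -> p1) -> (p1 | p1)) -> ~(p1 -> p2))) -> (((p1 | p2) <-> ((p2 -> p2) -> (p1 <-> p2))) <-> ((p1 <-> p1) -> ~(p2 | p2))) = 4/7 -> 2/7 = 5/7
p1 | p2 = 3/7 | 5/7 = 5/7
~p2 = ~5/7 = 2/7
p1 -> ~p2 = 3/7 -> 2/7 = 6/7
(p1 | p2) | (p1 -> ~p2) = 5/7 | 6/7 = 6/7
p1 -> p2 = 3/7 -> 5/7 = 1
p2 <-> (p1 -> p2) = 5/7 <-> 1 = 5/7
p1 <-> p1 = 3/7 <-> 3/7 = 1
~(p1 <-> p1) = ~1 = 0
(p2 <-> (p1 -> p2)) <-> ~(p1 <-> p1) = 5/7 <-> 0 = 2/7
((p1 | p2) | (p1 -> ~p2)) | ((p2 <-> (p1 -> p2)) <-> ~(p1 <-> p1)) = 6/7 | 2/7 = 6/7
p1 -> p1 = 3/7 -> 3/7 = 1
~(p1 -> p1) = ~1 = 0
(((p1 | p2) | (p1 -> ~p2)) | ((p2 <-> (p1 -> p2)) <-> ~(p1 <-> p1))) -> ~(p1 -> p1) = 6/7 -> 0 = 1/7
(((~(p2 -> p2) -> (p2 <-> ~p2)) -> (((p1 -> p1) -> (p1 | p1)) -> ~(p1 -> p2))) -> (((p1 | p2) <-> ((p2 -> p2) -> (p1 <-> p2))) <-> ((p1 <-> p1) -> ~(p2 | p2)))) | ((((p1 | p2) | (p1 -> ~p2)) | ((p2 <-> (p1 -> p2)) <-> ~(p1 <-> p1))) -> ~(p1 -> p1)) = 5/7 | 1/7 = 5/7
~~(((p1 -> ~p1) <-> p2) -> ((p2 -> p2) <-> (p2 -> p2))) <-> ((((~(p2 -> p2) -> (p2 <-> ~p2)) -> (((p1 -> p1) -> (p1 | p1)) -> ~(p1 -> p2))) -> (((p1 | p2) <-> ((p2 -> p2) -> (p1 <-> p2))) <-> ((p1 <-> p1) -> ~(p2 | p2)))) | ((((p1 | p2) | (p1 -> ~p2)) | ((p2 <-> (p1 -> p2)) <-> ~(p1 <-> p1))) -> ~(p1 -> p1))) = 1 <-> 5/7 = 5/7

5/7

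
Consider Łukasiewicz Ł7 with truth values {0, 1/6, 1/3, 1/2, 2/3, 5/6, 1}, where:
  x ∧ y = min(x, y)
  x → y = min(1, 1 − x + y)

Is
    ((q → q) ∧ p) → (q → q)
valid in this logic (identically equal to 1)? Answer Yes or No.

At p = 1/3, q = 1/6, for instance:
q → q = 1/6 → 1/6 = 1
(q → q) ∧ p = 1 ∧ 1/3 = 1/3
((q → q) ∧ p) → (q → q) = 1/3 → 1 = 1
and checking the remaining 48 assignments likewise gives ≥ 1 in every case.

Yes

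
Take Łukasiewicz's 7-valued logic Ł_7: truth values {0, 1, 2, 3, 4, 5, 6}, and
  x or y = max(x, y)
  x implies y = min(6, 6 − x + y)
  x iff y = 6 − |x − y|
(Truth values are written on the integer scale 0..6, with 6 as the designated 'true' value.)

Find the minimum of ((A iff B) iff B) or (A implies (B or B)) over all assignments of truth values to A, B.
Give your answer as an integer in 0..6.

3

Take A = 3, B = 0:
A iff B = 3 iff 0 = 3
(A iff B) iff B = 3 iff 0 = 3
B or B = 0 or 0 = 0
A implies (B or B) = 3 implies 0 = 3
((A iff B) iff B) or (A implies (B or B)) = 3 or 3 = 3
No assignment yields a value below 3, so this is the minimum.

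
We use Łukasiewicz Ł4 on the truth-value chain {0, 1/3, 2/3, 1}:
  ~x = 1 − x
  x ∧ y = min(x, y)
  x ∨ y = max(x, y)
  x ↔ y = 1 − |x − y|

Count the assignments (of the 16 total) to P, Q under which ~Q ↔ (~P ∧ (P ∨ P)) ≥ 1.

P = 0, Q = 0 ↦ 0  <
P = 0, Q = 1/3 ↦ 1/3  <
P = 0, Q = 2/3 ↦ 2/3  <
P = 0, Q = 1 ↦ 1  ≥
P = 1/3, Q = 0 ↦ 1/3  <
P = 1/3, Q = 1/3 ↦ 2/3  <
P = 1/3, Q = 2/3 ↦ 1  ≥
P = 1/3, Q = 1 ↦ 2/3  <
P = 2/3, Q = 0 ↦ 1/3  <
P = 2/3, Q = 1/3 ↦ 2/3  <
P = 2/3, Q = 2/3 ↦ 1  ≥
P = 2/3, Q = 1 ↦ 2/3  <
P = 1, Q = 0 ↦ 0  <
P = 1, Q = 1/3 ↦ 1/3  <
P = 1, Q = 2/3 ↦ 2/3  <
P = 1, Q = 1 ↦ 1  ≥
So 4 of the 16 assignments meet the threshold.

4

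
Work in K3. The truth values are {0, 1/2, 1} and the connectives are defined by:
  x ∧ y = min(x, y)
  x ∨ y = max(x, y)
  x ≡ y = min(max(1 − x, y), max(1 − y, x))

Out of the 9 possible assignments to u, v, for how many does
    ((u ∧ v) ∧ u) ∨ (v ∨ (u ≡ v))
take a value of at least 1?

u = 0, v = 0 ↦ 1  ≥
u = 0, v = 1/2 ↦ 1/2  <
u = 0, v = 1 ↦ 1  ≥
u = 1/2, v = 0 ↦ 1/2  <
u = 1/2, v = 1/2 ↦ 1/2  <
u = 1/2, v = 1 ↦ 1  ≥
u = 1, v = 0 ↦ 0  <
u = 1, v = 1/2 ↦ 1/2  <
u = 1, v = 1 ↦ 1  ≥
So 4 of the 9 assignments meet the threshold.

4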